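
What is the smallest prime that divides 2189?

11

2189 is odd.
Digit sum 20, not divisible by 3.
Ends in 9: not divisible by 5.
7: 2189 = 7·312 + 5
11: 2189 = 11·199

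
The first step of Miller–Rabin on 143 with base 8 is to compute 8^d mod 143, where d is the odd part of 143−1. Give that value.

143 − 1 = 142 = 2^1 · 71, so d = 71.
8^1 ≡ 8 (mod 143)
8^2 ≡ 8^2 = 64 ≡ 64 (mod 143)
8^4 ≡ 64^2 = 4096 ≡ 92 (mod 143)
8^8 ≡ 92^2 = 8464 ≡ 27 (mod 143)
8^16 ≡ 27^2 = 729 ≡ 14 (mod 143)
8^32 ≡ 14^2 = 196 ≡ 53 (mod 143)
8^64 ≡ 53^2 = 2809 ≡ 92 (mod 143)
71 = 64 + 4 + 2 + 1 in binary powers of 2.
So 8^71 ≡ 92 · 92 · 64 · 8 ≡ 96 (mod 143).
Squaring chain: 96; never reaches −1, so base 8 is a Miller–Rabin witness that 143 is composite.

96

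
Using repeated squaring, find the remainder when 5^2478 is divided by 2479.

545

5^1 ≡ 5 (mod 2479)
5^2 ≡ 5^2 = 25 ≡ 25 (mod 2479)
5^4 ≡ 25^2 = 625 ≡ 625 (mod 2479)
5^8 ≡ 625^2 = 390625 ≡ 1422 (mod 2479)
5^16 ≡ 1422^2 = 2022084 ≡ 1699 (mod 2479)
5^32 ≡ 1699^2 = 2886601 ≡ 1045 (mod 2479)
5^64 ≡ 1045^2 = 1092025 ≡ 1265 (mod 2479)
5^128 ≡ 1265^2 = 1600225 ≡ 1270 (mod 2479)
5^256 ≡ 1270^2 = 1612900 ≡ 1550 (mod 2479)
5^512 ≡ 1550^2 = 2402500 ≡ 349 (mod 2479)
5^1024 ≡ 349^2 = 121801 ≡ 330 (mod 2479)
5^2048 ≡ 330^2 = 108900 ≡ 2303 (mod 2479)
2478 = 2048 + 256 + 128 + 32 + 8 + 4 + 2 in binary powers of 2.
So 5^2478 ≡ 2303 · 1550 · 1270 · 1045 · 1422 · 625 · 25 ≡ 545 (mod 2479).
Since 545 ≠ 1, base 5 is a Fermat witness: 2479 is composite.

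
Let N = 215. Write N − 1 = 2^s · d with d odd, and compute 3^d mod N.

77

215 − 1 = 214 = 2^1 · 107, so d = 107.
3^1 ≡ 3 (mod 215)
3^2 ≡ 3^2 = 9 ≡ 9 (mod 215)
3^4 ≡ 9^2 = 81 ≡ 81 (mod 215)
3^8 ≡ 81^2 = 6561 ≡ 111 (mod 215)
3^16 ≡ 111^2 = 12321 ≡ 66 (mod 215)
3^32 ≡ 66^2 = 4356 ≡ 56 (mod 215)
3^64 ≡ 56^2 = 3136 ≡ 126 (mod 215)
107 = 64 + 32 + 8 + 2 + 1 in binary powers of 2.
So 3^107 ≡ 126 · 56 · 111 · 9 · 3 ≡ 77 (mod 215).
Squaring chain: 77; never reaches −1, so base 3 is a Miller–Rabin witness that 215 is composite.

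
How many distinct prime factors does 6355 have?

6355 = 5 · 1271
1271 = 31 · 41
6355 = 5 · 31 · 41, which has 3 distinct prime factors.

3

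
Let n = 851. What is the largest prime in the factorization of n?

37

851 = 23 · 37
37 is prime.
So 851 = 23 · 37; the largest prime factor is 37.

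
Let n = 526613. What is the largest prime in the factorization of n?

526613 = 61 · 8633
8633 = 89 · 97
97 is prime.
So 526613 = 61 · 89 · 97; the largest prime factor is 97.

97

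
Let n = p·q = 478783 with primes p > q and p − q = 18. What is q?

683

Since p = q + 18, we have 478783 = q(q + 18), so q² + 18q − 478783 = 0.
Discriminant: 18² + 4·478783 = 324 + 1915132 = 1915456; √1915456 = 1384.
q = (−18 + 1384)/2 = 683, and p = q + 18 = 701.
Check: 683 · 701 = 478783.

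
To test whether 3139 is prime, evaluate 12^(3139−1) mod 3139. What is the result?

12^1 ≡ 12 (mod 3139)
12^2 ≡ 12^2 = 144 ≡ 144 (mod 3139)
12^4 ≡ 144^2 = 20736 ≡ 1902 (mod 3139)
12^8 ≡ 1902^2 = 3617604 ≡ 1476 (mod 3139)
12^16 ≡ 1476^2 = 2178576 ≡ 110 (mod 3139)
12^32 ≡ 110^2 = 12100 ≡ 2683 (mod 3139)
12^64 ≡ 2683^2 = 7198489 ≡ 762 (mod 3139)
12^128 ≡ 762^2 = 580644 ≡ 3068 (mod 3139)
12^256 ≡ 3068^2 = 9412624 ≡ 1902 (mod 3139)
12^512 ≡ 1902^2 = 3617604 ≡ 1476 (mod 3139)
12^1024 ≡ 1476^2 = 2178576 ≡ 110 (mod 3139)
12^2048 ≡ 110^2 = 12100 ≡ 2683 (mod 3139)
3138 = 2048 + 1024 + 64 + 2 in binary powers of 2.
So 12^3138 ≡ 2683 · 110 · 762 · 144 ≡ 649 (mod 3139).
Since 649 ≠ 1, base 12 is a Fermat witness: 3139 is composite.

649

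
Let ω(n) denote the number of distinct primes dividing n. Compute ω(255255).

255255 = 3 · 85085
85085 = 5 · 17017
17017 = 7 · 2431
2431 = 11 · 221
221 = 13 · 17
255255 = 3 · 5 · 7 · 11 · 13 · 17, which has 6 distinct prime factors.

6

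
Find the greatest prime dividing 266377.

89

266377 = 41 · 6497
6497 = 73 · 89
89 is prime.
So 266377 = 41 · 73 · 89; the largest prime factor is 89.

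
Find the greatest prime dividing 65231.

65231 = 37 · 1763
1763 = 41 · 43
43 is prime.
So 65231 = 37 · 41 · 43; the largest prime factor is 43.

43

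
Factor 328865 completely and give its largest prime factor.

73

328865 = 5 · 65773
65773 = 17 · 3869
3869 = 53 · 73
73 is prime.
So 328865 = 5 · 17 · 53 · 73; the largest prime factor is 73.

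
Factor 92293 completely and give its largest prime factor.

89

92293 = 17 · 5429
5429 = 61 · 89
89 is prime.
So 92293 = 17 · 61 · 89; the largest prime factor is 89.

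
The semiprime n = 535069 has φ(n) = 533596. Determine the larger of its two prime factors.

827

φ(n) = (p−1)(q−1) = n − (p+q) + 1, so p + q = 535069 − 533596 + 1 = 1474.
p and q are the roots of t² − 1474t + 535069 = 0.
Discriminant: 1474² − 4·535069 = 2172676 − 2140276 = 32400; √32400 = 180.
q = (1474 − 180)/2 = 647, p = (1474 + 180)/2 = 827.
Check: 647 · 827 = 535069.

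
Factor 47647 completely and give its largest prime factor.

47647 = 29 · 1643
1643 = 31 · 53
53 is prime.
So 47647 = 29 · 31 · 53; the largest prime factor is 53.

53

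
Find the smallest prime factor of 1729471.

67

1729471 is odd.
Digit sum 31, not divisible by 3.
Ends in 1: not divisible by 5.
7: 1729471 = 7·247067 + 2
11: 1729471 = 11·157224 + 7
13: 1729471 = 13·133036 + 3
17: 1729471 = 17·101733 + 10
19: 1729471 = 19·91024 + 15
23: 1729471 = 23·75194 + 9
29: 1729471 = 29·59636 + 27
31: 1729471 = 31·55789 + 12
37: 1729471 = 37·46742 + 17
41: 1729471 = 41·42182 + 9
43: 1729471 = 43·40220 + 11
47: 1729471 = 47·36797 + 12
53: 1729471 = 53·32631 + 28
59: 1729471 = 59·29313 + 4
61: 1729471 = 61·28351 + 60
67: 1729471 = 67·25813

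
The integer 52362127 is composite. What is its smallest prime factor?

83

52362127 is odd.
Digit sum 28, not divisible by 3.
Ends in 7: not divisible by 5.
7: 52362127 = 7·7480303 + 6
11: 52362127 = 11·4760193 + 4
13: 52362127 = 13·4027855 + 12
17: 52362127 = 17·3080125 + 2
19: 52362127 = 19·2755901 + 8
23: 52362127 = 23·2276614 + 5
29: 52362127 = 29·1805590 + 17
31: 52362127 = 31·1689100 + 27
37: 52362127 = 37·1415192 + 23
41: 52362127 = 41·1277125 + 2
43: 52362127 = 43·1217723 + 38
47: 52362127 = 47·1114087 + 38
53: 52362127 = 53·987964 + 35
59: 52362127 = 59·887493 + 40
61: 52362127 = 61·858395 + 32
67: 52362127 = 67·781524 + 19
71: 52362127 = 71·737494 + 53
73: 52362127 = 73·717289 + 30
79: 52362127 = 79·662811 + 58
83: 52362127 = 83·630869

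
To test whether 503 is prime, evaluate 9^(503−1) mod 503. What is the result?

9^1 ≡ 9 (mod 503)
9^2 ≡ 9^2 = 81 ≡ 81 (mod 503)
9^4 ≡ 81^2 = 6561 ≡ 22 (mod 503)
9^8 ≡ 22^2 = 484 ≡ 484 (mod 503)
9^16 ≡ 484^2 = 234256 ≡ 361 (mod 503)
9^32 ≡ 361^2 = 130321 ≡ 44 (mod 503)
9^64 ≡ 44^2 = 1936 ≡ 427 (mod 503)
9^128 ≡ 427^2 = 182329 ≡ 243 (mod 503)
9^256 ≡ 243^2 = 59049 ≡ 198 (mod 503)
502 = 256 + 128 + 64 + 32 + 16 + 4 + 2 in binary powers of 2.
So 9^502 ≡ 198 · 243 · 427 · 44 · 361 · 22 · 81 ≡ 1 (mod 503).
Since the result is 1, base 9 gives no evidence that 503 is composite.

1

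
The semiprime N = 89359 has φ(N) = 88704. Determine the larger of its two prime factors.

463

φ(n) = (p−1)(q−1) = n − (p+q) + 1, so p + q = 89359 − 88704 + 1 = 656.
p and q are the roots of t² − 656t + 89359 = 0.
Discriminant: 656² − 4·89359 = 430336 − 357436 = 72900; √72900 = 270.
q = (656 − 270)/2 = 193, p = (656 + 270)/2 = 463.
Check: 193 · 463 = 89359.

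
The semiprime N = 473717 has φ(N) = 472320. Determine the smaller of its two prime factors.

φ(n) = (p−1)(q−1) = n − (p+q) + 1, so p + q = 473717 − 472320 + 1 = 1398.
p and q are the roots of t² − 1398t + 473717 = 0.
Discriminant: 1398² − 4·473717 = 1954404 − 1894868 = 59536; √59536 = 244.
q = (1398 − 244)/2 = 577, p = (1398 + 244)/2 = 821.
Check: 577 · 821 = 473717.

577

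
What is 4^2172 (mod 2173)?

4^1 ≡ 4 (mod 2173)
4^2 ≡ 4^2 = 16 ≡ 16 (mod 2173)
4^4 ≡ 16^2 = 256 ≡ 256 (mod 2173)
4^8 ≡ 256^2 = 65536 ≡ 346 (mod 2173)
4^16 ≡ 346^2 = 119716 ≡ 201 (mod 2173)
4^32 ≡ 201^2 = 40401 ≡ 1287 (mod 2173)
4^64 ≡ 1287^2 = 1656369 ≡ 543 (mod 2173)
4^128 ≡ 543^2 = 294849 ≡ 1494 (mod 2173)
4^256 ≡ 1494^2 = 2232036 ≡ 365 (mod 2173)
4^512 ≡ 365^2 = 133225 ≡ 672 (mod 2173)
4^1024 ≡ 672^2 = 451584 ≡ 1773 (mod 2173)
4^2048 ≡ 1773^2 = 3143529 ≡ 1371 (mod 2173)
2172 = 2048 + 64 + 32 + 16 + 8 + 4 in binary powers of 2.
So 4^2172 ≡ 1371 · 543 · 1287 · 201 · 346 · 256 ≡ 1533 (mod 2173).
Since 1533 ≠ 1, base 4 is a Fermat witness: 2173 is composite.

1533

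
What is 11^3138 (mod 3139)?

1755

11^1 ≡ 11 (mod 3139)
11^2 ≡ 11^2 = 121 ≡ 121 (mod 3139)
11^4 ≡ 121^2 = 14641 ≡ 2085 (mod 3139)
11^8 ≡ 2085^2 = 4347225 ≡ 2849 (mod 3139)
11^16 ≡ 2849^2 = 8116801 ≡ 2486 (mod 3139)
11^32 ≡ 2486^2 = 6180196 ≡ 2644 (mod 3139)
11^64 ≡ 2644^2 = 6990736 ≡ 183 (mod 3139)
11^128 ≡ 183^2 = 33489 ≡ 2099 (mod 3139)
11^256 ≡ 2099^2 = 4405801 ≡ 1784 (mod 3139)
11^512 ≡ 1784^2 = 3182656 ≡ 2849 (mod 3139)
11^1024 ≡ 2849^2 = 8116801 ≡ 2486 (mod 3139)
11^2048 ≡ 2486^2 = 6180196 ≡ 2644 (mod 3139)
3138 = 2048 + 1024 + 64 + 2 in binary powers of 2.
So 11^3138 ≡ 2644 · 2486 · 183 · 121 ≡ 1755 (mod 3139).
Since 1755 ≠ 1, base 11 is a Fermat witness: 3139 is composite.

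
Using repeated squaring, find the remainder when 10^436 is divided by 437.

10^1 ≡ 10 (mod 437)
10^2 ≡ 10^2 = 100 ≡ 100 (mod 437)
10^4 ≡ 100^2 = 10000 ≡ 386 (mod 437)
10^8 ≡ 386^2 = 148996 ≡ 416 (mod 437)
10^16 ≡ 416^2 = 173056 ≡ 4 (mod 437)
10^32 ≡ 4^2 = 16 ≡ 16 (mod 437)
10^64 ≡ 16^2 = 256 ≡ 256 (mod 437)
10^128 ≡ 256^2 = 65536 ≡ 423 (mod 437)
10^256 ≡ 423^2 = 178929 ≡ 196 (mod 437)
436 = 256 + 128 + 32 + 16 + 4 in binary powers of 2.
So 10^436 ≡ 196 · 423 · 16 · 4 · 386 ≡ 101 (mod 437).
Since 101 ≠ 1, base 10 is a Fermat witness: 437 is composite.

101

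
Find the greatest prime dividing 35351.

35351 = 23 · 1537
1537 = 29 · 53
53 is prime.
So 35351 = 23 · 29 · 53; the largest prime factor is 53.

53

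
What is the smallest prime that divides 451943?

451943 is odd.
Digit sum 26, not divisible by 3.
Ends in 3: not divisible by 5.
7: 451943 = 7·64563 + 2
11: 451943 = 11·41085 + 8
13: 451943 = 13·34764 + 11
17: 451943 = 17·26584 + 15
19: 451943 = 19·23786 + 9
23: 451943 = 23·19649 + 16
29: 451943 = 29·15584 + 7
31: 451943 = 31·14578 + 25
37: 451943 = 37·12214 + 25
41: 451943 = 41·11023

41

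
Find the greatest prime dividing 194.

194 = 2 · 97
97 is prime.
So 194 = 2 · 97; the largest prime factor is 97.

97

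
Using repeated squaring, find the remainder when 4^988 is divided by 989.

4^1 ≡ 4 (mod 989)
4^2 ≡ 4^2 = 16 ≡ 16 (mod 989)
4^4 ≡ 16^2 = 256 ≡ 256 (mod 989)
4^8 ≡ 256^2 = 65536 ≡ 262 (mod 989)
4^16 ≡ 262^2 = 68644 ≡ 403 (mod 989)
4^32 ≡ 403^2 = 162409 ≡ 213 (mod 989)
4^64 ≡ 213^2 = 45369 ≡ 864 (mod 989)
4^128 ≡ 864^2 = 746496 ≡ 790 (mod 989)
4^256 ≡ 790^2 = 624100 ≡ 41 (mod 989)
4^512 ≡ 41^2 = 1681 ≡ 692 (mod 989)
988 = 512 + 256 + 128 + 64 + 16 + 8 + 4 in binary powers of 2.
So 4^988 ≡ 692 · 41 · 790 · 864 · 403 · 262 · 256 ≡ 864 (mod 989).
Since 864 ≠ 1, base 4 is a Fermat witness: 989 is composite.

864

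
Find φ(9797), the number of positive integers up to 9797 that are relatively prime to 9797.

Factor: 9797 = 97 · 101.
φ(9797) = (97−1) · (101−1) = 96 · 100 = 9600.

9600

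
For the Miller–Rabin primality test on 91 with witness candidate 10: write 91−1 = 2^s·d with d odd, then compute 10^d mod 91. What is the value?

91 − 1 = 90 = 2^1 · 45, so d = 45.
10^1 ≡ 10 (mod 91)
10^2 ≡ 10^2 = 100 ≡ 9 (mod 91)
10^4 ≡ 9^2 = 81 ≡ 81 (mod 91)
10^8 ≡ 81^2 = 6561 ≡ 9 (mod 91)
10^16 ≡ 9^2 = 81 ≡ 81 (mod 91)
10^32 ≡ 81^2 = 6561 ≡ 9 (mod 91)
45 = 32 + 8 + 4 + 1 in binary powers of 2.
So 10^45 ≡ 9 · 9 · 81 · 10 ≡ 90 (mod 91).
Since 10^d ≡ 90 (mod 91), base 10 does not prove 91 composite.

90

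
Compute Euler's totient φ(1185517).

1147032

Factor: 1185517 = 37 · 179^2.
φ(1185517) = (37−1) · 179^1·(179−1) = 36 · 31862 = 1147032.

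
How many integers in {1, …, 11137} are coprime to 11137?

9072

Factor: 11137 = 7 · 37 · 43.
φ(11137) = (7−1) · (37−1) · (43−1) = 6 · 36 · 42 = 9072.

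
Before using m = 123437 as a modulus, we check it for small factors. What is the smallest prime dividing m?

17

123437 is odd.
Digit sum 20, not divisible by 3.
Ends in 7: not divisible by 5.
7: 123437 = 7·17633 + 6
11: 123437 = 11·11221 + 6
13: 123437 = 13·9495 + 2
17: 123437 = 17·7261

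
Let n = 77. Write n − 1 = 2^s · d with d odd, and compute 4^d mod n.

77 − 1 = 76 = 2^2 · 19, so d = 19.
4^1 ≡ 4 (mod 77)
4^2 ≡ 4^2 = 16 ≡ 16 (mod 77)
4^4 ≡ 16^2 = 256 ≡ 25 (mod 77)
4^8 ≡ 25^2 = 625 ≡ 9 (mod 77)
4^16 ≡ 9^2 = 81 ≡ 4 (mod 77)
19 = 16 + 2 + 1 in binary powers of 2.
So 4^19 ≡ 4 · 16 · 4 ≡ 25 (mod 77).
Squaring chain: 25 → 9; never reaches −1, so base 4 is a Miller–Rabin witness that 77 is composite.

25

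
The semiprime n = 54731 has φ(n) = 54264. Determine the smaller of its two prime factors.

229

φ(n) = (p−1)(q−1) = n − (p+q) + 1, so p + q = 54731 − 54264 + 1 = 468.
p and q are the roots of t² − 468t + 54731 = 0.
Discriminant: 468² − 4·54731 = 219024 − 218924 = 100; √100 = 10.
q = (468 − 10)/2 = 229, p = (468 + 10)/2 = 239.
Check: 229 · 239 = 54731.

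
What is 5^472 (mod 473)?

454

5^1 ≡ 5 (mod 473)
5^2 ≡ 5^2 = 25 ≡ 25 (mod 473)
5^4 ≡ 25^2 = 625 ≡ 152 (mod 473)
5^8 ≡ 152^2 = 23104 ≡ 400 (mod 473)
5^16 ≡ 400^2 = 160000 ≡ 126 (mod 473)
5^32 ≡ 126^2 = 15876 ≡ 267 (mod 473)
5^64 ≡ 267^2 = 71289 ≡ 339 (mod 473)
5^128 ≡ 339^2 = 114921 ≡ 455 (mod 473)
5^256 ≡ 455^2 = 207025 ≡ 324 (mod 473)
472 = 256 + 128 + 64 + 16 + 8 in binary powers of 2.
So 5^472 ≡ 324 · 455 · 339 · 126 · 400 ≡ 454 (mod 473).
Since 454 ≠ 1, base 5 is a Fermat witness: 473 is composite.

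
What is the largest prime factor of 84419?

71

84419 = 29 · 2911
2911 = 41 · 71
71 is prime.
So 84419 = 29 · 41 · 71; the largest prime factor is 71.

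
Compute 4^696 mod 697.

4^1 ≡ 4 (mod 697)
4^2 ≡ 4^2 = 16 ≡ 16 (mod 697)
4^4 ≡ 16^2 = 256 ≡ 256 (mod 697)
4^8 ≡ 256^2 = 65536 ≡ 18 (mod 697)
4^16 ≡ 18^2 = 324 ≡ 324 (mod 697)
4^32 ≡ 324^2 = 104976 ≡ 426 (mod 697)
4^64 ≡ 426^2 = 181476 ≡ 256 (mod 697)
4^128 ≡ 256^2 = 65536 ≡ 18 (mod 697)
4^256 ≡ 18^2 = 324 ≡ 324 (mod 697)
4^512 ≡ 324^2 = 104976 ≡ 426 (mod 697)
696 = 512 + 128 + 32 + 16 + 8 in binary powers of 2.
So 4^696 ≡ 426 · 18 · 426 · 324 · 18 ≡ 324 (mod 697).
Since 324 ≠ 1, base 4 is a Fermat witness: 697 is composite.

324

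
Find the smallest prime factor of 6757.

29

6757 is odd.
Digit sum 25, not divisible by 3.
Ends in 7: not divisible by 5.
7: 6757 = 7·965 + 2
11: 6757 = 11·614 + 3
13: 6757 = 13·519 + 10
17: 6757 = 17·397 + 8
19: 6757 = 19·355 + 12
23: 6757 = 23·293 + 18
29: 6757 = 29·233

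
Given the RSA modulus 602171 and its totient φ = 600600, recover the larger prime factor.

φ(n) = (p−1)(q−1) = n − (p+q) + 1, so p + q = 602171 − 600600 + 1 = 1572.
p and q are the roots of t² − 1572t + 602171 = 0.
Discriminant: 1572² − 4·602171 = 2471184 − 2408684 = 62500; √62500 = 250.
q = (1572 − 250)/2 = 661, p = (1572 + 250)/2 = 911.
Check: 661 · 911 = 602171.

911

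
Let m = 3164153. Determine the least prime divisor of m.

3164153 is odd.
Digit sum 23, not divisible by 3.
Ends in 3: not divisible by 5.
7: 3164153 = 7·452021 + 6
11: 3164153 = 11·287650 + 3
13: 3164153 = 13·243396 + 5
17: 3164153 = 17·186126 + 11
19: 3164153 = 19·166534 + 7
23: 3164153 = 23·137571 + 20
29: 3164153 = 29·109108 + 21
31: 3164153 = 31·102069 + 14
37: 3164153 = 37·85517 + 24
41: 3164153 = 41·77174 + 19
43: 3164153 = 43·73584 + 41
47: 3164153 = 47·67322 + 19
53: 3164153 = 53·59701

53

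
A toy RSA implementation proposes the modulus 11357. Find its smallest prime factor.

41

11357 is odd.
Digit sum 17, not divisible by 3.
Ends in 7: not divisible by 5.
7: 11357 = 7·1622 + 3
11: 11357 = 11·1032 + 5
13: 11357 = 13·873 + 8
17: 11357 = 17·668 + 1
19: 11357 = 19·597 + 14
23: 11357 = 23·493 + 18
29: 11357 = 29·391 + 18
31: 11357 = 31·366 + 11
37: 11357 = 37·306 + 35
41: 11357 = 41·277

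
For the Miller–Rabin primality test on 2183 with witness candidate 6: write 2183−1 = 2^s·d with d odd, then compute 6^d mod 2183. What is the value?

1548

2183 − 1 = 2182 = 2^1 · 1091, so d = 1091.
6^1 ≡ 6 (mod 2183)
6^2 ≡ 6^2 = 36 ≡ 36 (mod 2183)
6^4 ≡ 36^2 = 1296 ≡ 1296 (mod 2183)
6^8 ≡ 1296^2 = 1679616 ≡ 889 (mod 2183)
6^16 ≡ 889^2 = 790321 ≡ 75 (mod 2183)
6^32 ≡ 75^2 = 5625 ≡ 1259 (mod 2183)
6^64 ≡ 1259^2 = 1585081 ≡ 223 (mod 2183)
6^128 ≡ 223^2 = 49729 ≡ 1703 (mod 2183)
6^256 ≡ 1703^2 = 2900209 ≡ 1185 (mod 2183)
6^512 ≡ 1185^2 = 1404225 ≡ 556 (mod 2183)
6^1024 ≡ 556^2 = 309136 ≡ 1333 (mod 2183)
1091 = 1024 + 64 + 2 + 1 in binary powers of 2.
So 6^1091 ≡ 1333 · 223 · 36 · 6 ≡ 1548 (mod 2183).
Squaring chain: 1548; never reaches −1, so base 6 is a Miller–Rabin witness that 2183 is composite.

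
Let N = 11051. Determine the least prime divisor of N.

43

11051 is odd.
Digit sum 8, not divisible by 3.
Ends in 1: not divisible by 5.
7: 11051 = 7·1578 + 5
11: 11051 = 11·1004 + 7
13: 11051 = 13·850 + 1
17: 11051 = 17·650 + 1
19: 11051 = 19·581 + 12
23: 11051 = 23·480 + 11
29: 11051 = 29·381 + 2
31: 11051 = 31·356 + 15
37: 11051 = 37·298 + 25
41: 11051 = 41·269 + 22
43: 11051 = 43·257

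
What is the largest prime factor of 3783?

97

3783 = 3 · 1261
1261 = 13 · 97
97 is prime.
So 3783 = 3 · 13 · 97; the largest prime factor is 97.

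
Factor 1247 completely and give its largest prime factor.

1247 = 29 · 43
43 is prime.
So 1247 = 29 · 43; the largest prime factor is 43.

43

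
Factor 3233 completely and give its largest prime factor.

61

3233 = 53 · 61
61 is prime.
So 3233 = 53 · 61; the largest prime factor is 61.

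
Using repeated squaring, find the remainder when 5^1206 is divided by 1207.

1141

5^1 ≡ 5 (mod 1207)
5^2 ≡ 5^2 = 25 ≡ 25 (mod 1207)
5^4 ≡ 25^2 = 625 ≡ 625 (mod 1207)
5^8 ≡ 625^2 = 390625 ≡ 764 (mod 1207)
5^16 ≡ 764^2 = 583696 ≡ 715 (mod 1207)
5^32 ≡ 715^2 = 511225 ≡ 664 (mod 1207)
5^64 ≡ 664^2 = 440896 ≡ 341 (mod 1207)
5^128 ≡ 341^2 = 116281 ≡ 409 (mod 1207)
5^256 ≡ 409^2 = 167281 ≡ 715 (mod 1207)
5^512 ≡ 715^2 = 511225 ≡ 664 (mod 1207)
5^1024 ≡ 664^2 = 440896 ≡ 341 (mod 1207)
1206 = 1024 + 128 + 32 + 16 + 4 + 2 in binary powers of 2.
So 5^1206 ≡ 341 · 409 · 664 · 715 · 625 · 25 ≡ 1141 (mod 1207).
Since 1141 ≠ 1, base 5 is a Fermat witness: 1207 is composite.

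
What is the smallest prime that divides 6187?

23

6187 is odd.
Digit sum 22, not divisible by 3.
Ends in 7: not divisible by 5.
7: 6187 = 7·883 + 6
11: 6187 = 11·562 + 5
13: 6187 = 13·475 + 12
17: 6187 = 17·363 + 16
19: 6187 = 19·325 + 12
23: 6187 = 23·269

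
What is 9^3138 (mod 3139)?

293

9^1 ≡ 9 (mod 3139)
9^2 ≡ 9^2 = 81 ≡ 81 (mod 3139)
9^4 ≡ 81^2 = 6561 ≡ 283 (mod 3139)
9^8 ≡ 283^2 = 80089 ≡ 1614 (mod 3139)
9^16 ≡ 1614^2 = 2604996 ≡ 2765 (mod 3139)
9^32 ≡ 2765^2 = 7645225 ≡ 1760 (mod 3139)
9^64 ≡ 1760^2 = 3097600 ≡ 2546 (mod 3139)
9^128 ≡ 2546^2 = 6482116 ≡ 81 (mod 3139)
9^256 ≡ 81^2 = 6561 ≡ 283 (mod 3139)
9^512 ≡ 283^2 = 80089 ≡ 1614 (mod 3139)
9^1024 ≡ 1614^2 = 2604996 ≡ 2765 (mod 3139)
9^2048 ≡ 2765^2 = 7645225 ≡ 1760 (mod 3139)
3138 = 2048 + 1024 + 64 + 2 in binary powers of 2.
So 9^3138 ≡ 1760 · 2765 · 2546 · 81 ≡ 293 (mod 3139).
Since 293 ≠ 1, base 9 is a Fermat witness: 3139 is composite.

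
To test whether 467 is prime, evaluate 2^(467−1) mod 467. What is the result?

1

2^1 ≡ 2 (mod 467)
2^2 ≡ 2^2 = 4 ≡ 4 (mod 467)
2^4 ≡ 4^2 = 16 ≡ 16 (mod 467)
2^8 ≡ 16^2 = 256 ≡ 256 (mod 467)
2^16 ≡ 256^2 = 65536 ≡ 156 (mod 467)
2^32 ≡ 156^2 = 24336 ≡ 52 (mod 467)
2^64 ≡ 52^2 = 2704 ≡ 369 (mod 467)
2^128 ≡ 369^2 = 136161 ≡ 264 (mod 467)
2^256 ≡ 264^2 = 69696 ≡ 113 (mod 467)
466 = 256 + 128 + 64 + 16 + 2 in binary powers of 2.
So 2^466 ≡ 113 · 264 · 369 · 156 · 4 ≡ 1 (mod 467).
Since the result is 1, base 2 gives no evidence that 467 is composite.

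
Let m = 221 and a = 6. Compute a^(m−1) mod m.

6^1 ≡ 6 (mod 221)
6^2 ≡ 6^2 = 36 ≡ 36 (mod 221)
6^4 ≡ 36^2 = 1296 ≡ 191 (mod 221)
6^8 ≡ 191^2 = 36481 ≡ 16 (mod 221)
6^16 ≡ 16^2 = 256 ≡ 35 (mod 221)
6^32 ≡ 35^2 = 1225 ≡ 120 (mod 221)
6^64 ≡ 120^2 = 14400 ≡ 35 (mod 221)
6^128 ≡ 35^2 = 1225 ≡ 120 (mod 221)
220 = 128 + 64 + 16 + 8 + 4 in binary powers of 2.
So 6^220 ≡ 120 · 35 · 35 · 16 · 191 ≡ 217 (mod 221).
Since 217 ≠ 1, base 6 is a Fermat witness: 221 is composite.

217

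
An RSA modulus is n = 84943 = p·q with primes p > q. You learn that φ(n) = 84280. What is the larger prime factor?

491

φ(n) = (p−1)(q−1) = n − (p+q) + 1, so p + q = 84943 − 84280 + 1 = 664.
p and q are the roots of t² − 664t + 84943 = 0.
Discriminant: 664² − 4·84943 = 440896 − 339772 = 101124; √101124 = 318.
q = (664 − 318)/2 = 173, p = (664 + 318)/2 = 491.
Check: 173 · 491 = 84943.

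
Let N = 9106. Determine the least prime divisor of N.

9106 is even: 2 divides it.

2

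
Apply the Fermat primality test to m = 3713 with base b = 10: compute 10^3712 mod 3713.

10^1 ≡ 10 (mod 3713)
10^2 ≡ 10^2 = 100 ≡ 100 (mod 3713)
10^4 ≡ 100^2 = 10000 ≡ 2574 (mod 3713)
10^8 ≡ 2574^2 = 6625476 ≡ 1484 (mod 3713)
10^16 ≡ 1484^2 = 2202256 ≡ 447 (mod 3713)
10^32 ≡ 447^2 = 199809 ≡ 3020 (mod 3713)
10^64 ≡ 3020^2 = 9120400 ≡ 1272 (mod 3713)
10^128 ≡ 1272^2 = 1617984 ≡ 2829 (mod 3713)
10^256 ≡ 2829^2 = 8003241 ≡ 1726 (mod 3713)
10^512 ≡ 1726^2 = 2979076 ≡ 1250 (mod 3713)
10^1024 ≡ 1250^2 = 1562500 ≡ 3040 (mod 3713)
10^2048 ≡ 3040^2 = 9241600 ≡ 3656 (mod 3713)
3712 = 2048 + 1024 + 512 + 128 in binary powers of 2.
So 10^3712 ≡ 3656 · 3040 · 1250 · 2829 ≡ 2550 (mod 3713).
Since 2550 ≠ 1, base 10 is a Fermat witness: 3713 is composite.

2550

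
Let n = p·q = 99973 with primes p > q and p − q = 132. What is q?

Since p = q + 132, we have 99973 = q(q + 132), so q² + 132q − 99973 = 0.
Discriminant: 132² + 4·99973 = 17424 + 399892 = 417316; √417316 = 646.
q = (−132 + 646)/2 = 257, and p = q + 132 = 389.
Check: 257 · 389 = 99973.

257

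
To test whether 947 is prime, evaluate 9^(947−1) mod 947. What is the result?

9^1 ≡ 9 (mod 947)
9^2 ≡ 9^2 = 81 ≡ 81 (mod 947)
9^4 ≡ 81^2 = 6561 ≡ 879 (mod 947)
9^8 ≡ 879^2 = 772641 ≡ 836 (mod 947)
9^16 ≡ 836^2 = 698896 ≡ 10 (mod 947)
9^32 ≡ 10^2 = 100 ≡ 100 (mod 947)
9^64 ≡ 100^2 = 10000 ≡ 530 (mod 947)
9^128 ≡ 530^2 = 280900 ≡ 588 (mod 947)
9^256 ≡ 588^2 = 345744 ≡ 89 (mod 947)
9^512 ≡ 89^2 = 7921 ≡ 345 (mod 947)
946 = 512 + 256 + 128 + 32 + 16 + 2 in binary powers of 2.
So 9^946 ≡ 345 · 89 · 588 · 100 · 10 · 81 ≡ 1 (mod 947).
Since the result is 1, base 9 gives no evidence that 947 is composite.

1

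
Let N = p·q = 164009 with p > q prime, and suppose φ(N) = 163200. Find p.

409

φ(n) = (p−1)(q−1) = n − (p+q) + 1, so p + q = 164009 − 163200 + 1 = 810.
p and q are the roots of t² − 810t + 164009 = 0.
Discriminant: 810² − 4·164009 = 656100 − 656036 = 64; √64 = 8.
q = (810 − 8)/2 = 401, p = (810 + 8)/2 = 409.
Check: 401 · 409 = 164009.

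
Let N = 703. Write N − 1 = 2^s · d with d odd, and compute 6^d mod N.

438

703 − 1 = 702 = 2^1 · 351, so d = 351.
6^1 ≡ 6 (mod 703)
6^2 ≡ 6^2 = 36 ≡ 36 (mod 703)
6^4 ≡ 36^2 = 1296 ≡ 593 (mod 703)
6^8 ≡ 593^2 = 351649 ≡ 149 (mod 703)
6^16 ≡ 149^2 = 22201 ≡ 408 (mod 703)
6^32 ≡ 408^2 = 166464 ≡ 556 (mod 703)
6^64 ≡ 556^2 = 309136 ≡ 519 (mod 703)
6^128 ≡ 519^2 = 269361 ≡ 112 (mod 703)
6^256 ≡ 112^2 = 12544 ≡ 593 (mod 703)
351 = 256 + 64 + 16 + 8 + 4 + 2 + 1 in binary powers of 2.
So 6^351 ≡ 593 · 519 · 408 · 149 · 593 · 36 · 6 ≡ 438 (mod 703).
Squaring chain: 438; never reaches −1, so base 6 is a Miller–Rabin witness that 703 is composite.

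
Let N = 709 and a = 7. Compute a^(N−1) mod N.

7^1 ≡ 7 (mod 709)
7^2 ≡ 7^2 = 49 ≡ 49 (mod 709)
7^4 ≡ 49^2 = 2401 ≡ 274 (mod 709)
7^8 ≡ 274^2 = 75076 ≡ 631 (mod 709)
7^16 ≡ 631^2 = 398161 ≡ 412 (mod 709)
7^32 ≡ 412^2 = 169744 ≡ 293 (mod 709)
7^64 ≡ 293^2 = 85849 ≡ 60 (mod 709)
7^128 ≡ 60^2 = 3600 ≡ 55 (mod 709)
7^256 ≡ 55^2 = 3025 ≡ 189 (mod 709)
7^512 ≡ 189^2 = 35721 ≡ 271 (mod 709)
708 = 512 + 128 + 64 + 4 in binary powers of 2.
So 7^708 ≡ 271 · 55 · 60 · 274 ≡ 1 (mod 709).
Since the result is 1, base 7 gives no evidence that 709 is composite.

1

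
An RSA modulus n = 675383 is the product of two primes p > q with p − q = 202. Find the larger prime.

Since p = q + 202, we have 675383 = q(q + 202), so q² + 202q − 675383 = 0.
Discriminant: 202² + 4·675383 = 40804 + 2701532 = 2742336; √2742336 = 1656.
q = (−202 + 1656)/2 = 727, and p = q + 202 = 929.
Check: 727 · 929 = 675383.

929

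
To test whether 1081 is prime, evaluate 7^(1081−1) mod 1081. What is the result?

1061

7^1 ≡ 7 (mod 1081)
7^2 ≡ 7^2 = 49 ≡ 49 (mod 1081)
7^4 ≡ 49^2 = 2401 ≡ 239 (mod 1081)
7^8 ≡ 239^2 = 57121 ≡ 909 (mod 1081)
7^16 ≡ 909^2 = 826281 ≡ 397 (mod 1081)
7^32 ≡ 397^2 = 157609 ≡ 864 (mod 1081)
7^64 ≡ 864^2 = 746496 ≡ 606 (mod 1081)
7^128 ≡ 606^2 = 367236 ≡ 777 (mod 1081)
7^256 ≡ 777^2 = 603729 ≡ 531 (mod 1081)
7^512 ≡ 531^2 = 281961 ≡ 901 (mod 1081)
7^1024 ≡ 901^2 = 811801 ≡ 1051 (mod 1081)
1080 = 1024 + 32 + 16 + 8 in binary powers of 2.
So 7^1080 ≡ 1051 · 864 · 397 · 909 ≡ 1061 (mod 1081).
Since 1061 ≠ 1, base 7 is a Fermat witness: 1081 is composite.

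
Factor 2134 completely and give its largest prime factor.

2134 = 2 · 1067
1067 = 11 · 97
97 is prime.
So 2134 = 2 · 11 · 97; the largest prime factor is 97.

97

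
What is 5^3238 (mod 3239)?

5^1 ≡ 5 (mod 3239)
5^2 ≡ 5^2 = 25 ≡ 25 (mod 3239)
5^4 ≡ 25^2 = 625 ≡ 625 (mod 3239)
5^8 ≡ 625^2 = 390625 ≡ 1945 (mod 3239)
5^16 ≡ 1945^2 = 3783025 ≡ 3112 (mod 3239)
5^32 ≡ 3112^2 = 9684544 ≡ 3173 (mod 3239)
5^64 ≡ 3173^2 = 10067929 ≡ 1117 (mod 3239)
5^128 ≡ 1117^2 = 1247689 ≡ 674 (mod 3239)
5^256 ≡ 674^2 = 454276 ≡ 816 (mod 3239)
5^512 ≡ 816^2 = 665856 ≡ 1861 (mod 3239)
5^1024 ≡ 1861^2 = 3463321 ≡ 830 (mod 3239)
5^2048 ≡ 830^2 = 688900 ≡ 2232 (mod 3239)
3238 = 2048 + 1024 + 128 + 32 + 4 + 2 in binary powers of 2.
So 5^3238 ≡ 2232 · 830 · 674 · 3173 · 625 · 25 ≡ 2770 (mod 3239).
Since 2770 ≠ 1, base 5 is a Fermat witness: 3239 is composite.

2770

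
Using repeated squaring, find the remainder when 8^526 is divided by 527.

8^1 ≡ 8 (mod 527)
8^2 ≡ 8^2 = 64 ≡ 64 (mod 527)
8^4 ≡ 64^2 = 4096 ≡ 407 (mod 527)
8^8 ≡ 407^2 = 165649 ≡ 171 (mod 527)
8^16 ≡ 171^2 = 29241 ≡ 256 (mod 527)
8^32 ≡ 256^2 = 65536 ≡ 188 (mod 527)
8^64 ≡ 188^2 = 35344 ≡ 35 (mod 527)
8^128 ≡ 35^2 = 1225 ≡ 171 (mod 527)
8^256 ≡ 171^2 = 29241 ≡ 256 (mod 527)
8^512 ≡ 256^2 = 65536 ≡ 188 (mod 527)
526 = 512 + 8 + 4 + 2 in binary powers of 2.
So 8^526 ≡ 188 · 171 · 407 · 64 ≡ 225 (mod 527).
Since 225 ≠ 1, base 8 is a Fermat witness: 527 is composite.

225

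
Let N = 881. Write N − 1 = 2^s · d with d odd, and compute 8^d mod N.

881 − 1 = 880 = 2^4 · 55, so d = 55.
8^1 ≡ 8 (mod 881)
8^2 ≡ 8^2 = 64 ≡ 64 (mod 881)
8^4 ≡ 64^2 = 4096 ≡ 572 (mod 881)
8^8 ≡ 572^2 = 327184 ≡ 333 (mod 881)
8^16 ≡ 333^2 = 110889 ≡ 764 (mod 881)
8^32 ≡ 764^2 = 583696 ≡ 474 (mod 881)
55 = 32 + 16 + 4 + 2 + 1 in binary powers of 2.
So 8^55 ≡ 474 · 764 · 572 · 64 · 8 ≡ 1 (mod 881).
Since 8^d ≡ 1 (mod 881), base 8 does not prove 881 composite.

1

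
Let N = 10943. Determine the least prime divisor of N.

31

10943 is odd.
Digit sum 17, not divisible by 3.
Ends in 3: not divisible by 5.
7: 10943 = 7·1563 + 2
11: 10943 = 11·994 + 9
13: 10943 = 13·841 + 10
17: 10943 = 17·643 + 12
19: 10943 = 19·575 + 18
23: 10943 = 23·475 + 18
29: 10943 = 29·377 + 10
31: 10943 = 31·353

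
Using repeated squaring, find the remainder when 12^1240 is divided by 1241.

475

12^1 ≡ 12 (mod 1241)
12^2 ≡ 12^2 = 144 ≡ 144 (mod 1241)
12^4 ≡ 144^2 = 20736 ≡ 880 (mod 1241)
12^8 ≡ 880^2 = 774400 ≡ 16 (mod 1241)
12^16 ≡ 16^2 = 256 ≡ 256 (mod 1241)
12^32 ≡ 256^2 = 65536 ≡ 1004 (mod 1241)
12^64 ≡ 1004^2 = 1008016 ≡ 324 (mod 1241)
12^128 ≡ 324^2 = 104976 ≡ 732 (mod 1241)
12^256 ≡ 732^2 = 535824 ≡ 953 (mod 1241)
12^512 ≡ 953^2 = 908209 ≡ 1038 (mod 1241)
12^1024 ≡ 1038^2 = 1077444 ≡ 256 (mod 1241)
1240 = 1024 + 128 + 64 + 16 + 8 in binary powers of 2.
So 12^1240 ≡ 256 · 732 · 324 · 256 · 16 ≡ 475 (mod 1241).
Since 475 ≠ 1, base 12 is a Fermat witness: 1241 is composite.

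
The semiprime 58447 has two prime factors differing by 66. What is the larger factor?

277

Since p = q + 66, we have 58447 = q(q + 66), so q² + 66q − 58447 = 0.
Discriminant: 66² + 4·58447 = 4356 + 233788 = 238144; √238144 = 488.
q = (−66 + 488)/2 = 211, and p = q + 66 = 277.
Check: 211 · 277 = 58447.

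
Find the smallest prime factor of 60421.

60421 is odd.
Digit sum 13, not divisible by 3.
Ends in 1: not divisible by 5.
7: 60421 = 7·8631 + 4
11: 60421 = 11·5492 + 9
13: 60421 = 13·4647 + 10
17: 60421 = 17·3554 + 3
19: 60421 = 19·3180 + 1
23: 60421 = 23·2627

23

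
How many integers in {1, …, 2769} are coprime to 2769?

1680

Factor: 2769 = 3 · 13 · 71.
φ(2769) = (3−1) · (13−1) · (71−1) = 2 · 12 · 70 = 1680.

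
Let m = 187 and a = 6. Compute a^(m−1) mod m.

6^1 ≡ 6 (mod 187)
6^2 ≡ 6^2 = 36 ≡ 36 (mod 187)
6^4 ≡ 36^2 = 1296 ≡ 174 (mod 187)
6^8 ≡ 174^2 = 30276 ≡ 169 (mod 187)
6^16 ≡ 169^2 = 28561 ≡ 137 (mod 187)
6^32 ≡ 137^2 = 18769 ≡ 69 (mod 187)
6^64 ≡ 69^2 = 4761 ≡ 86 (mod 187)
6^128 ≡ 86^2 = 7396 ≡ 103 (mod 187)
186 = 128 + 32 + 16 + 8 + 2 in binary powers of 2.
So 6^186 ≡ 103 · 69 · 137 · 169 · 36 ≡ 49 (mod 187).
Since 49 ≠ 1, base 6 is a Fermat witness: 187 is composite.

49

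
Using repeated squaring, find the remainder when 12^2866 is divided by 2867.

683

12^1 ≡ 12 (mod 2867)
12^2 ≡ 12^2 = 144 ≡ 144 (mod 2867)
12^4 ≡ 144^2 = 20736 ≡ 667 (mod 2867)
12^8 ≡ 667^2 = 444889 ≡ 504 (mod 2867)
12^16 ≡ 504^2 = 254016 ≡ 1720 (mod 2867)
12^32 ≡ 1720^2 = 2958400 ≡ 2523 (mod 2867)
12^64 ≡ 2523^2 = 6365529 ≡ 789 (mod 2867)
12^128 ≡ 789^2 = 622521 ≡ 382 (mod 2867)
12^256 ≡ 382^2 = 145924 ≡ 2574 (mod 2867)
12^512 ≡ 2574^2 = 6625476 ≡ 2706 (mod 2867)
12^1024 ≡ 2706^2 = 7322436 ≡ 118 (mod 2867)
12^2048 ≡ 118^2 = 13924 ≡ 2456 (mod 2867)
2866 = 2048 + 512 + 256 + 32 + 16 + 2 in binary powers of 2.
So 12^2866 ≡ 2456 · 2706 · 2574 · 2523 · 1720 · 144 ≡ 683 (mod 2867).
Since 683 ≠ 1, base 12 is a Fermat witness: 2867 is composite.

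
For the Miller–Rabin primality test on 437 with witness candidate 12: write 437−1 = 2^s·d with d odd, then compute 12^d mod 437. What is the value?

437 − 1 = 436 = 2^2 · 109, so d = 109.
12^1 ≡ 12 (mod 437)
12^2 ≡ 12^2 = 144 ≡ 144 (mod 437)
12^4 ≡ 144^2 = 20736 ≡ 197 (mod 437)
12^8 ≡ 197^2 = 38809 ≡ 353 (mod 437)
12^16 ≡ 353^2 = 124609 ≡ 64 (mod 437)
12^32 ≡ 64^2 = 4096 ≡ 163 (mod 437)
12^64 ≡ 163^2 = 26569 ≡ 349 (mod 437)
109 = 64 + 32 + 8 + 4 + 1 in binary powers of 2.
So 12^109 ≡ 349 · 163 · 353 · 197 · 12 ≡ 278 (mod 437).
Squaring chain: 278 → 372; never reaches −1, so base 12 is a Miller–Rabin witness that 437 is composite.

278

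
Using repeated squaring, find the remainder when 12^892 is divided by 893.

12^1 ≡ 12 (mod 893)
12^2 ≡ 12^2 = 144 ≡ 144 (mod 893)
12^4 ≡ 144^2 = 20736 ≡ 197 (mod 893)
12^8 ≡ 197^2 = 38809 ≡ 410 (mod 893)
12^16 ≡ 410^2 = 168100 ≡ 216 (mod 893)
12^32 ≡ 216^2 = 46656 ≡ 220 (mod 893)
12^64 ≡ 220^2 = 48400 ≡ 178 (mod 893)
12^128 ≡ 178^2 = 31684 ≡ 429 (mod 893)
12^256 ≡ 429^2 = 184041 ≡ 83 (mod 893)
12^512 ≡ 83^2 = 6889 ≡ 638 (mod 893)
892 = 512 + 256 + 64 + 32 + 16 + 8 + 4 in binary powers of 2.
So 12^892 ≡ 638 · 83 · 178 · 220 · 216 · 410 · 197 ≡ 178 (mod 893).
Since 178 ≠ 1, base 12 is a Fermat witness: 893 is composite.

178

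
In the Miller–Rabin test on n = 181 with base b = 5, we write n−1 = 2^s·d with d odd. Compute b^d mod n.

181 − 1 = 180 = 2^2 · 45, so d = 45.
5^1 ≡ 5 (mod 181)
5^2 ≡ 5^2 = 25 ≡ 25 (mod 181)
5^4 ≡ 25^2 = 625 ≡ 82 (mod 181)
5^8 ≡ 82^2 = 6724 ≡ 27 (mod 181)
5^16 ≡ 27^2 = 729 ≡ 5 (mod 181)
5^32 ≡ 5^2 = 25 ≡ 25 (mod 181)
45 = 32 + 8 + 4 + 1 in binary powers of 2.
So 5^45 ≡ 25 · 27 · 82 · 5 ≡ 1 (mod 181).
Since 5^d ≡ 1 (mod 181), base 5 does not prove 181 composite.

1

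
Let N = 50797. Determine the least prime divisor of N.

50797 is odd.
Digit sum 28, not divisible by 3.
Ends in 7: not divisible by 5.
7: 50797 = 7·7256 + 5
11: 50797 = 11·4617 + 10
13: 50797 = 13·3907 + 6
17: 50797 = 17·2988 + 1
19: 50797 = 19·2673 + 10
23: 50797 = 23·2208 + 13
29: 50797 = 29·1751 + 18
31: 50797 = 31·1638 + 19
37: 50797 = 37·1372 + 33
41: 50797 = 41·1238 + 39
43: 50797 = 43·1181 + 14
47: 50797 = 47·1080 + 37
53: 50797 = 53·958 + 23
59: 50797 = 59·860 + 57
61: 50797 = 61·832 + 45
67: 50797 = 67·758 + 11
71: 50797 = 71·715 + 32
73: 50797 = 73·695 + 62
79: 50797 = 79·643

79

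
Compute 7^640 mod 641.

7^1 ≡ 7 (mod 641)
7^2 ≡ 7^2 = 49 ≡ 49 (mod 641)
7^4 ≡ 49^2 = 2401 ≡ 478 (mod 641)
7^8 ≡ 478^2 = 228484 ≡ 288 (mod 641)
7^16 ≡ 288^2 = 82944 ≡ 255 (mod 641)
7^32 ≡ 255^2 = 65025 ≡ 284 (mod 641)
7^64 ≡ 284^2 = 80656 ≡ 531 (mod 641)
7^128 ≡ 531^2 = 281961 ≡ 562 (mod 641)
7^256 ≡ 562^2 = 315844 ≡ 472 (mod 641)
7^512 ≡ 472^2 = 222784 ≡ 357 (mod 641)
640 = 512 + 128 in binary powers of 2.
So 7^640 ≡ 357 · 562 ≡ 1 (mod 641).
Since the result is 1, base 7 gives no evidence that 641 is composite.

1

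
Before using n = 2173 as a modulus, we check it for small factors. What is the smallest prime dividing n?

41

2173 is odd.
Digit sum 13, not divisible by 3.
Ends in 3: not divisible by 5.
7: 2173 = 7·310 + 3
11: 2173 = 11·197 + 6
13: 2173 = 13·167 + 2
17: 2173 = 17·127 + 14
19: 2173 = 19·114 + 7
23: 2173 = 23·94 + 11
29: 2173 = 29·74 + 27
31: 2173 = 31·70 + 3
37: 2173 = 37·58 + 27
41: 2173 = 41·53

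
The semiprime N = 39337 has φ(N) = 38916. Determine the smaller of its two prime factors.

139

φ(n) = (p−1)(q−1) = n − (p+q) + 1, so p + q = 39337 − 38916 + 1 = 422.
p and q are the roots of t² − 422t + 39337 = 0.
Discriminant: 422² − 4·39337 = 178084 − 157348 = 20736; √20736 = 144.
q = (422 − 144)/2 = 139, p = (422 + 144)/2 = 283.
Check: 139 · 283 = 39337.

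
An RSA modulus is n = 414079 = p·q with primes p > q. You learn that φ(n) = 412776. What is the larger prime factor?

φ(n) = (p−1)(q−1) = n − (p+q) + 1, so p + q = 414079 − 412776 + 1 = 1304.
p and q are the roots of t² − 1304t + 414079 = 0.
Discriminant: 1304² − 4·414079 = 1700416 − 1656316 = 44100; √44100 = 210.
q = (1304 − 210)/2 = 547, p = (1304 + 210)/2 = 757.
Check: 547 · 757 = 414079.

757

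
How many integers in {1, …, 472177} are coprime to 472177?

Factor: 472177 = 53 · 59 · 151.
φ(472177) = (53−1) · (59−1) · (151−1) = 52 · 58 · 150 = 452400.

452400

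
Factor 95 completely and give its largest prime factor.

19

95 = 5 · 19
19 is prime.
So 95 = 5 · 19; the largest prime factor is 19.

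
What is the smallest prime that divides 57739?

11

57739 is odd.
Digit sum 31, not divisible by 3.
Ends in 9: not divisible by 5.
7: 57739 = 7·8248 + 3
11: 57739 = 11·5249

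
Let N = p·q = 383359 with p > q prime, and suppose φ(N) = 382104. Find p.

733

φ(n) = (p−1)(q−1) = n − (p+q) + 1, so p + q = 383359 − 382104 + 1 = 1256.
p and q are the roots of t² − 1256t + 383359 = 0.
Discriminant: 1256² − 4·383359 = 1577536 − 1533436 = 44100; √44100 = 210.
q = (1256 − 210)/2 = 523, p = (1256 + 210)/2 = 733.
Check: 523 · 733 = 383359.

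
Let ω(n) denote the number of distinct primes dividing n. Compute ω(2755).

2755 = 5 · 551
551 = 19 · 29
2755 = 5 · 19 · 29, which has 3 distinct prime factors.

3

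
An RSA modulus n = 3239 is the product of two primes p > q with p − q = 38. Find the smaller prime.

41

Since p = q + 38, we have 3239 = q(q + 38), so q² + 38q − 3239 = 0.
Discriminant: 38² + 4·3239 = 1444 + 12956 = 14400; √14400 = 120.
q = (−38 + 120)/2 = 41, and p = q + 38 = 79.
Check: 41 · 79 = 3239.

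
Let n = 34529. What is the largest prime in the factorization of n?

34529 = 11 · 3139
3139 = 43 · 73
73 is prime.
So 34529 = 11 · 43 · 73; the largest prime factor is 73.

73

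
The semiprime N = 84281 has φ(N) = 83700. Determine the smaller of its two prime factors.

φ(n) = (p−1)(q−1) = n − (p+q) + 1, so p + q = 84281 − 83700 + 1 = 582.
p and q are the roots of t² − 582t + 84281 = 0.
Discriminant: 582² − 4·84281 = 338724 − 337124 = 1600; √1600 = 40.
q = (582 − 40)/2 = 271, p = (582 + 40)/2 = 311.
Check: 271 · 311 = 84281.

271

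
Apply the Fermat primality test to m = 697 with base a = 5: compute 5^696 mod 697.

611

5^1 ≡ 5 (mod 697)
5^2 ≡ 5^2 = 25 ≡ 25 (mod 697)
5^4 ≡ 25^2 = 625 ≡ 625 (mod 697)
5^8 ≡ 625^2 = 390625 ≡ 305 (mod 697)
5^16 ≡ 305^2 = 93025 ≡ 324 (mod 697)
5^32 ≡ 324^2 = 104976 ≡ 426 (mod 697)
5^64 ≡ 426^2 = 181476 ≡ 256 (mod 697)
5^128 ≡ 256^2 = 65536 ≡ 18 (mod 697)
5^256 ≡ 18^2 = 324 ≡ 324 (mod 697)
5^512 ≡ 324^2 = 104976 ≡ 426 (mod 697)
696 = 512 + 128 + 32 + 16 + 8 in binary powers of 2.
So 5^696 ≡ 426 · 18 · 426 · 324 · 305 ≡ 611 (mod 697).
Since 611 ≠ 1, base 5 is a Fermat witness: 697 is composite.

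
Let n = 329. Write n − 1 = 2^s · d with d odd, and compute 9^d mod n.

329 − 1 = 328 = 2^3 · 41, so d = 41.
9^1 ≡ 9 (mod 329)
9^2 ≡ 9^2 = 81 ≡ 81 (mod 329)
9^4 ≡ 81^2 = 6561 ≡ 310 (mod 329)
9^8 ≡ 310^2 = 96100 ≡ 32 (mod 329)
9^16 ≡ 32^2 = 1024 ≡ 37 (mod 329)
9^32 ≡ 37^2 = 1369 ≡ 53 (mod 329)
41 = 32 + 8 + 1 in binary powers of 2.
So 9^41 ≡ 53 · 32 · 9 ≡ 130 (mod 329).
Squaring chain: 130 → 121 → 165; never reaches −1, so base 9 is a Miller–Rabin witness that 329 is composite.

130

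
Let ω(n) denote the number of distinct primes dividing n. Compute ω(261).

2

261 = 3^2 · 29
261 = 3^2 · 29, which has 2 distinct prime factors.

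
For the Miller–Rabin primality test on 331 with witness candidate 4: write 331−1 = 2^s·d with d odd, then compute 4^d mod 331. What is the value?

331 − 1 = 330 = 2^1 · 165, so d = 165.
4^1 ≡ 4 (mod 331)
4^2 ≡ 4^2 = 16 ≡ 16 (mod 331)
4^4 ≡ 16^2 = 256 ≡ 256 (mod 331)
4^8 ≡ 256^2 = 65536 ≡ 329 (mod 331)
4^16 ≡ 329^2 = 108241 ≡ 4 (mod 331)
4^32 ≡ 4^2 = 16 ≡ 16 (mod 331)
4^64 ≡ 16^2 = 256 ≡ 256 (mod 331)
4^128 ≡ 256^2 = 65536 ≡ 329 (mod 331)
165 = 128 + 32 + 4 + 1 in binary powers of 2.
So 4^165 ≡ 329 · 16 · 256 · 4 ≡ 1 (mod 331).
Since 4^d ≡ 1 (mod 331), base 4 does not prove 331 composite.

1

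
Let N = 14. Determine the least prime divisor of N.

14 is even: 2 divides it.

2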